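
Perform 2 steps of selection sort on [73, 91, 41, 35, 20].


Initial: [73, 91, 41, 35, 20]
Step 1: min=20 at 4
  Swap: [20, 91, 41, 35, 73]
Step 2: min=35 at 3
  Swap: [20, 35, 41, 91, 73]

After 2 steps: [20, 35, 41, 91, 73]


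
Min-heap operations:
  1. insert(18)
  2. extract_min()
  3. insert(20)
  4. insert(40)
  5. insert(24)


insert(18) -> [18]
extract_min()->18, []
insert(20) -> [20]
insert(40) -> [20, 40]
insert(24) -> [20, 40, 24]

Final heap: [20, 40, 24]


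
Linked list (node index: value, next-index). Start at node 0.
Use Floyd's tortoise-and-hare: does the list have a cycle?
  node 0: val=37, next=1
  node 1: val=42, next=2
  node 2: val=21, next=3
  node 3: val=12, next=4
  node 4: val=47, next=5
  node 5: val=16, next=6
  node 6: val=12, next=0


Floyd's tortoise (slow, +1) and hare (fast, +2):
  init: slow=0, fast=0
  step 1: slow=1, fast=2
  step 2: slow=2, fast=4
  step 3: slow=3, fast=6
  step 4: slow=4, fast=1
  step 5: slow=5, fast=3
  step 6: slow=6, fast=5
  step 7: slow=0, fast=0
  slow == fast at node 0: cycle detected

Cycle: yes


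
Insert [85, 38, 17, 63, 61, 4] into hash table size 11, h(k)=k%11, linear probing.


Insert 85: h=8 -> slot 8
Insert 38: h=5 -> slot 5
Insert 17: h=6 -> slot 6
Insert 63: h=8, 1 probes -> slot 9
Insert 61: h=6, 1 probes -> slot 7
Insert 4: h=4 -> slot 4

Table: [None, None, None, None, 4, 38, 17, 61, 85, 63, None]


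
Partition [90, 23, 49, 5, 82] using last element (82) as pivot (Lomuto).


Pivot: 82
  23 <= 82: swap -> [23, 90, 49, 5, 82]
  49 <= 82: swap -> [23, 49, 90, 5, 82]
  5 <= 82: swap -> [23, 49, 5, 90, 82]
Place pivot at 3: [23, 49, 5, 82, 90]

Partitioned: [23, 49, 5, 82, 90]


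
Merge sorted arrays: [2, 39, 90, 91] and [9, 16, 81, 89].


Take 2 from A
Take 9 from B
Take 16 from B
Take 39 from A
Take 81 from B
Take 89 from B

Merged: [2, 9, 16, 39, 81, 89, 90, 91]


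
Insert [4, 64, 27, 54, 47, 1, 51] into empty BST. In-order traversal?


Insert 4: root
Insert 64: R from 4
Insert 27: R from 4 -> L from 64
Insert 54: R from 4 -> L from 64 -> R from 27
Insert 47: R from 4 -> L from 64 -> R from 27 -> L from 54
Insert 1: L from 4
Insert 51: R from 4 -> L from 64 -> R from 27 -> L from 54 -> R from 47

In-order: [1, 4, 27, 47, 51, 54, 64]


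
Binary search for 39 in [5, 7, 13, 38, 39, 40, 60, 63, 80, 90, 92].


Step 1: lo=0, hi=10, mid=5, val=40
Step 2: lo=0, hi=4, mid=2, val=13
Step 3: lo=3, hi=4, mid=3, val=38
Step 4: lo=4, hi=4, mid=4, val=39

Found at index 4


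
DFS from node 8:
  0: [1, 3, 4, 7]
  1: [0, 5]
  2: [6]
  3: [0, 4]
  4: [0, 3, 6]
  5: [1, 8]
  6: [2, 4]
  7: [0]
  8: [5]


Visit 8, push [5]
Visit 5, push [1]
Visit 1, push [0]
Visit 0, push [7, 4, 3]
Visit 3, push [4]
Visit 4, push [6]
Visit 6, push [2]
Visit 2, push []
Visit 7, push []

DFS order: [8, 5, 1, 0, 3, 4, 6, 2, 7]


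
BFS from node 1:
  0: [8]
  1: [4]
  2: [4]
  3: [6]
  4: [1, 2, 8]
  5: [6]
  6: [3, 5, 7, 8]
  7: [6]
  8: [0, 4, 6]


Visit 1, enqueue [4]
Visit 4, enqueue [2, 8]
Visit 2, enqueue []
Visit 8, enqueue [0, 6]
Visit 0, enqueue []
Visit 6, enqueue [3, 5, 7]
Visit 3, enqueue []
Visit 5, enqueue []
Visit 7, enqueue []

BFS order: [1, 4, 2, 8, 0, 6, 3, 5, 7]


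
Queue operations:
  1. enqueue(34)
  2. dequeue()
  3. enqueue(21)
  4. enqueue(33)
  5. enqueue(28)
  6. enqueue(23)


enqueue(34) -> [34]
dequeue()->34, []
enqueue(21) -> [21]
enqueue(33) -> [21, 33]
enqueue(28) -> [21, 33, 28]
enqueue(23) -> [21, 33, 28, 23]

Final queue: [21, 33, 28, 23]


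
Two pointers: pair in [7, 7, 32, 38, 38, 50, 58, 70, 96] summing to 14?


lo=0(7)+hi=8(96)=103
lo=0(7)+hi=7(70)=77
lo=0(7)+hi=6(58)=65
lo=0(7)+hi=5(50)=57
lo=0(7)+hi=4(38)=45
lo=0(7)+hi=3(38)=45
lo=0(7)+hi=2(32)=39
lo=0(7)+hi=1(7)=14

Yes: 7+7=14


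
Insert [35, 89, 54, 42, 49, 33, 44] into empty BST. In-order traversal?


Insert 35: root
Insert 89: R from 35
Insert 54: R from 35 -> L from 89
Insert 42: R from 35 -> L from 89 -> L from 54
Insert 49: R from 35 -> L from 89 -> L from 54 -> R from 42
Insert 33: L from 35
Insert 44: R from 35 -> L from 89 -> L from 54 -> R from 42 -> L from 49

In-order: [33, 35, 42, 44, 49, 54, 89]


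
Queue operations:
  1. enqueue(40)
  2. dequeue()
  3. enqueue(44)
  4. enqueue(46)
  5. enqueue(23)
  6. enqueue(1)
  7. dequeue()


enqueue(40) -> [40]
dequeue()->40, []
enqueue(44) -> [44]
enqueue(46) -> [44, 46]
enqueue(23) -> [44, 46, 23]
enqueue(1) -> [44, 46, 23, 1]
dequeue()->44, [46, 23, 1]

Final queue: [46, 23, 1]


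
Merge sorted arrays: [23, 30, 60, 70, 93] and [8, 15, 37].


Take 8 from B
Take 15 from B
Take 23 from A
Take 30 from A
Take 37 from B

Merged: [8, 15, 23, 30, 37, 60, 70, 93]


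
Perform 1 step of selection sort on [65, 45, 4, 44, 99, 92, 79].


Initial: [65, 45, 4, 44, 99, 92, 79]
Step 1: min=4 at 2
  Swap: [4, 45, 65, 44, 99, 92, 79]

After 1 step: [4, 45, 65, 44, 99, 92, 79]


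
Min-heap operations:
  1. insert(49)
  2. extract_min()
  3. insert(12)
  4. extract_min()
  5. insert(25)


insert(49) -> [49]
extract_min()->49, []
insert(12) -> [12]
extract_min()->12, []
insert(25) -> [25]

Final heap: [25]


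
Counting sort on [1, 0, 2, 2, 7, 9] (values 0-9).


Input: [1, 0, 2, 2, 7, 9]
Counts: [1, 1, 2, 0, 0, 0, 0, 1, 0, 1]

Sorted: [0, 1, 2, 2, 7, 9]


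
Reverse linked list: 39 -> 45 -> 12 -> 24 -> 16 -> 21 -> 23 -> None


Step 1: curr=39, set curr.next=prev(None) | reversed so far: 39
Step 2: curr=45, set curr.next=prev(39) | reversed so far: 45 -> 39
Step 3: curr=12, set curr.next=prev(45) | reversed so far: 12 -> 45 -> 39
Step 4: curr=24, set curr.next=prev(12) | reversed so far: 24 -> 12 -> 45 -> 39
Step 5: curr=16, set curr.next=prev(24) | reversed so far: 16 -> 24 -> 12 -> 45 -> 39
Step 6: curr=21, set curr.next=prev(16) | reversed so far: 21 -> 16 -> 24 -> 12 -> 45 -> 39
Step 7: curr=23, set curr.next=prev(21) | reversed so far: 23 -> 21 -> 16 -> 24 -> 12 -> 45 -> 39

23 -> 21 -> 16 -> 24 -> 12 -> 45 -> 39 -> None


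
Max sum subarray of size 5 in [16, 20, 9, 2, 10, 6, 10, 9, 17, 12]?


[0:5]: 57
[1:6]: 47
[2:7]: 37
[3:8]: 37
[4:9]: 52
[5:10]: 54

Max: 57 at [0:5]


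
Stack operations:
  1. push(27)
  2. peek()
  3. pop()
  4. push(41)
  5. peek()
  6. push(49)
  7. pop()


push(27) -> [27]
peek()->27
pop()->27, []
push(41) -> [41]
peek()->41
push(49) -> [41, 49]
pop()->49, [41]

Final stack: [41]


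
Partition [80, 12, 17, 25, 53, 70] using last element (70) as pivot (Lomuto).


Pivot: 70
  12 <= 70: swap -> [12, 80, 17, 25, 53, 70]
  17 <= 70: swap -> [12, 17, 80, 25, 53, 70]
  25 <= 70: swap -> [12, 17, 25, 80, 53, 70]
  53 <= 70: swap -> [12, 17, 25, 53, 80, 70]
Place pivot at 4: [12, 17, 25, 53, 70, 80]

Partitioned: [12, 17, 25, 53, 70, 80]


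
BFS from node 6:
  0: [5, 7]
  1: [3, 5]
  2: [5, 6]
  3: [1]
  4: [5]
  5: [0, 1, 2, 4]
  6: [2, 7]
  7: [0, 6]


Visit 6, enqueue [2, 7]
Visit 2, enqueue [5]
Visit 7, enqueue [0]
Visit 5, enqueue [1, 4]
Visit 0, enqueue []
Visit 1, enqueue [3]
Visit 4, enqueue []
Visit 3, enqueue []

BFS order: [6, 2, 7, 5, 0, 1, 4, 3]


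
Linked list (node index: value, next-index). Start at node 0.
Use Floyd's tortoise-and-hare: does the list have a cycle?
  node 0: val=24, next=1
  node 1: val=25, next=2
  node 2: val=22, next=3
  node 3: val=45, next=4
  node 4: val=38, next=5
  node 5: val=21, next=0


Floyd's tortoise (slow, +1) and hare (fast, +2):
  init: slow=0, fast=0
  step 1: slow=1, fast=2
  step 2: slow=2, fast=4
  step 3: slow=3, fast=0
  step 4: slow=4, fast=2
  step 5: slow=5, fast=4
  step 6: slow=0, fast=0
  slow == fast at node 0: cycle detected

Cycle: yes


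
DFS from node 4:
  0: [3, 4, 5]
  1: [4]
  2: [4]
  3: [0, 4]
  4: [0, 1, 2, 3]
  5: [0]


Visit 4, push [3, 2, 1, 0]
Visit 0, push [5, 3]
Visit 3, push []
Visit 5, push []
Visit 1, push []
Visit 2, push []

DFS order: [4, 0, 3, 5, 1, 2]


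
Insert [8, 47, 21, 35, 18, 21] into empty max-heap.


Insert 8: [8]
Insert 47: [47, 8]
Insert 21: [47, 8, 21]
Insert 35: [47, 35, 21, 8]
Insert 18: [47, 35, 21, 8, 18]
Insert 21: [47, 35, 21, 8, 18, 21]

Final heap: [47, 35, 21, 8, 18, 21]


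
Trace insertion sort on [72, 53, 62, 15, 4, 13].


Initial: [72, 53, 62, 15, 4, 13]
Insert 53: [53, 72, 62, 15, 4, 13]
Insert 62: [53, 62, 72, 15, 4, 13]
Insert 15: [15, 53, 62, 72, 4, 13]
Insert 4: [4, 15, 53, 62, 72, 13]
Insert 13: [4, 13, 15, 53, 62, 72]

Sorted: [4, 13, 15, 53, 62, 72]


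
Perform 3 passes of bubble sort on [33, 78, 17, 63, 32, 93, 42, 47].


Initial: [33, 78, 17, 63, 32, 93, 42, 47]
Pass 1: [33, 17, 63, 32, 78, 42, 47, 93] (5 swaps)
Pass 2: [17, 33, 32, 63, 42, 47, 78, 93] (4 swaps)
Pass 3: [17, 32, 33, 42, 47, 63, 78, 93] (3 swaps)

After 3 passes: [17, 32, 33, 42, 47, 63, 78, 93]


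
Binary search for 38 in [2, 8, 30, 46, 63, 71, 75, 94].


Step 1: lo=0, hi=7, mid=3, val=46
Step 2: lo=0, hi=2, mid=1, val=8
Step 3: lo=2, hi=2, mid=2, val=30

Not found


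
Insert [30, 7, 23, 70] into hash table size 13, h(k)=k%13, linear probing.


Insert 30: h=4 -> slot 4
Insert 7: h=7 -> slot 7
Insert 23: h=10 -> slot 10
Insert 70: h=5 -> slot 5

Table: [None, None, None, None, 30, 70, None, 7, None, None, 23, None, None]


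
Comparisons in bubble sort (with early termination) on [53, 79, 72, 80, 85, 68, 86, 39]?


Algorithm: bubble sort (with early termination)
Input: [53, 79, 72, 80, 85, 68, 86, 39]
Sorted: [39, 53, 68, 72, 79, 80, 85, 86]

28


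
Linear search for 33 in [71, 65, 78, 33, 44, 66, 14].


i=0: 71!=33
i=1: 65!=33
i=2: 78!=33
i=3: 33==33 found!

Found at 3, 4 comps


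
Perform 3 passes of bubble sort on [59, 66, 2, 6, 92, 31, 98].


Initial: [59, 66, 2, 6, 92, 31, 98]
Pass 1: [59, 2, 6, 66, 31, 92, 98] (3 swaps)
Pass 2: [2, 6, 59, 31, 66, 92, 98] (3 swaps)
Pass 3: [2, 6, 31, 59, 66, 92, 98] (1 swaps)

After 3 passes: [2, 6, 31, 59, 66, 92, 98]


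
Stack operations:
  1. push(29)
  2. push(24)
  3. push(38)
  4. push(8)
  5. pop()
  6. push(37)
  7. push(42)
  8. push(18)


push(29) -> [29]
push(24) -> [29, 24]
push(38) -> [29, 24, 38]
push(8) -> [29, 24, 38, 8]
pop()->8, [29, 24, 38]
push(37) -> [29, 24, 38, 37]
push(42) -> [29, 24, 38, 37, 42]
push(18) -> [29, 24, 38, 37, 42, 18]

Final stack: [29, 24, 38, 37, 42, 18]


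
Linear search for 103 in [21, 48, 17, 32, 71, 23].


i=0: 21!=103
i=1: 48!=103
i=2: 17!=103
i=3: 32!=103
i=4: 71!=103
i=5: 23!=103

Not found, 6 comps


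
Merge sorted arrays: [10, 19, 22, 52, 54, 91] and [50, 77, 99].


Take 10 from A
Take 19 from A
Take 22 from A
Take 50 from B
Take 52 from A
Take 54 from A
Take 77 from B
Take 91 from A

Merged: [10, 19, 22, 50, 52, 54, 77, 91, 99]


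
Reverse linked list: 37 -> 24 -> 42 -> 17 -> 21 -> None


Step 1: curr=37, set curr.next=prev(None) | reversed so far: 37
Step 2: curr=24, set curr.next=prev(37) | reversed so far: 24 -> 37
Step 3: curr=42, set curr.next=prev(24) | reversed so far: 42 -> 24 -> 37
Step 4: curr=17, set curr.next=prev(42) | reversed so far: 17 -> 42 -> 24 -> 37
Step 5: curr=21, set curr.next=prev(17) | reversed so far: 21 -> 17 -> 42 -> 24 -> 37

21 -> 17 -> 42 -> 24 -> 37 -> None


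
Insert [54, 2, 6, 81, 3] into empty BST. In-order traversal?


Insert 54: root
Insert 2: L from 54
Insert 6: L from 54 -> R from 2
Insert 81: R from 54
Insert 3: L from 54 -> R from 2 -> L from 6

In-order: [2, 3, 6, 54, 81]


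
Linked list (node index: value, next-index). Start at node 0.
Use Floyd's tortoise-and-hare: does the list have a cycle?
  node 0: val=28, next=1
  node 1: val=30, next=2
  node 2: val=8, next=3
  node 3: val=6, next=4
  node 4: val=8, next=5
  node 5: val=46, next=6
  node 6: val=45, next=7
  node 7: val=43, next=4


Floyd's tortoise (slow, +1) and hare (fast, +2):
  init: slow=0, fast=0
  step 1: slow=1, fast=2
  step 2: slow=2, fast=4
  step 3: slow=3, fast=6
  step 4: slow=4, fast=4
  slow == fast at node 4: cycle detected

Cycle: yes


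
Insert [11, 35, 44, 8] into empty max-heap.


Insert 11: [11]
Insert 35: [35, 11]
Insert 44: [44, 11, 35]
Insert 8: [44, 11, 35, 8]

Final heap: [44, 11, 35, 8]


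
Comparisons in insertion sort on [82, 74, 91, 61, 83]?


Algorithm: insertion sort
Input: [82, 74, 91, 61, 83]
Sorted: [61, 74, 82, 83, 91]

7


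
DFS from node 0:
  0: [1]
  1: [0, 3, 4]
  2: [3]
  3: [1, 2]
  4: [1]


Visit 0, push [1]
Visit 1, push [4, 3]
Visit 3, push [2]
Visit 2, push []
Visit 4, push []

DFS order: [0, 1, 3, 2, 4]


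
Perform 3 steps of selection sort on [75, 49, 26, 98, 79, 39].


Initial: [75, 49, 26, 98, 79, 39]
Step 1: min=26 at 2
  Swap: [26, 49, 75, 98, 79, 39]
Step 2: min=39 at 5
  Swap: [26, 39, 75, 98, 79, 49]
Step 3: min=49 at 5
  Swap: [26, 39, 49, 98, 79, 75]

After 3 steps: [26, 39, 49, 98, 79, 75]


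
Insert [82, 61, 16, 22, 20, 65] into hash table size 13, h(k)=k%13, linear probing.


Insert 82: h=4 -> slot 4
Insert 61: h=9 -> slot 9
Insert 16: h=3 -> slot 3
Insert 22: h=9, 1 probes -> slot 10
Insert 20: h=7 -> slot 7
Insert 65: h=0 -> slot 0

Table: [65, None, None, 16, 82, None, None, 20, None, 61, 22, None, None]


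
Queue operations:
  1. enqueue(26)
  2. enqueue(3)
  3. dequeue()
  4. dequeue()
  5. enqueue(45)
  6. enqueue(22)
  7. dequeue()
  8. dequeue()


enqueue(26) -> [26]
enqueue(3) -> [26, 3]
dequeue()->26, [3]
dequeue()->3, []
enqueue(45) -> [45]
enqueue(22) -> [45, 22]
dequeue()->45, [22]
dequeue()->22, []

Final queue: []


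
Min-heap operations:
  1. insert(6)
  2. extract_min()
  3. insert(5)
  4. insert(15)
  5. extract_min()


insert(6) -> [6]
extract_min()->6, []
insert(5) -> [5]
insert(15) -> [5, 15]
extract_min()->5, [15]

Final heap: [15]


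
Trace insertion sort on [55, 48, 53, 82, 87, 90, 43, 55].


Initial: [55, 48, 53, 82, 87, 90, 43, 55]
Insert 48: [48, 55, 53, 82, 87, 90, 43, 55]
Insert 53: [48, 53, 55, 82, 87, 90, 43, 55]
Insert 82: [48, 53, 55, 82, 87, 90, 43, 55]
Insert 87: [48, 53, 55, 82, 87, 90, 43, 55]
Insert 90: [48, 53, 55, 82, 87, 90, 43, 55]
Insert 43: [43, 48, 53, 55, 82, 87, 90, 55]
Insert 55: [43, 48, 53, 55, 55, 82, 87, 90]

Sorted: [43, 48, 53, 55, 55, 82, 87, 90]


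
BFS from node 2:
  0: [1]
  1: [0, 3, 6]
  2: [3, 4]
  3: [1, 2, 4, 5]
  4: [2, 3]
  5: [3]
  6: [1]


Visit 2, enqueue [3, 4]
Visit 3, enqueue [1, 5]
Visit 4, enqueue []
Visit 1, enqueue [0, 6]
Visit 5, enqueue []
Visit 0, enqueue []
Visit 6, enqueue []

BFS order: [2, 3, 4, 1, 5, 0, 6]


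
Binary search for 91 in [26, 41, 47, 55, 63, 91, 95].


Step 1: lo=0, hi=6, mid=3, val=55
Step 2: lo=4, hi=6, mid=5, val=91

Found at index 5


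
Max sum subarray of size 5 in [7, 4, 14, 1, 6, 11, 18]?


[0:5]: 32
[1:6]: 36
[2:7]: 50

Max: 50 at [2:7]


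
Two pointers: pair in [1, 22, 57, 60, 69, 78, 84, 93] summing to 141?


lo=0(1)+hi=7(93)=94
lo=1(22)+hi=7(93)=115
lo=2(57)+hi=7(93)=150
lo=2(57)+hi=6(84)=141

Yes: 57+84=141


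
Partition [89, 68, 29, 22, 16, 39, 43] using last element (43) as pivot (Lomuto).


Pivot: 43
  29 <= 43: swap -> [29, 68, 89, 22, 16, 39, 43]
  22 <= 43: swap -> [29, 22, 89, 68, 16, 39, 43]
  16 <= 43: swap -> [29, 22, 16, 68, 89, 39, 43]
  39 <= 43: swap -> [29, 22, 16, 39, 89, 68, 43]
Place pivot at 4: [29, 22, 16, 39, 43, 68, 89]

Partitioned: [29, 22, 16, 39, 43, 68, 89]


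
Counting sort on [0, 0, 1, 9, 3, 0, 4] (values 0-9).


Input: [0, 0, 1, 9, 3, 0, 4]
Counts: [3, 1, 0, 1, 1, 0, 0, 0, 0, 1]

Sorted: [0, 0, 0, 1, 3, 4, 9]


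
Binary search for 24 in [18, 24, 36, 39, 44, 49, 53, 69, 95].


Step 1: lo=0, hi=8, mid=4, val=44
Step 2: lo=0, hi=3, mid=1, val=24

Found at index 1


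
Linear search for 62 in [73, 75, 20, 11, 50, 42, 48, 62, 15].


i=0: 73!=62
i=1: 75!=62
i=2: 20!=62
i=3: 11!=62
i=4: 50!=62
i=5: 42!=62
i=6: 48!=62
i=7: 62==62 found!

Found at 7, 8 comps


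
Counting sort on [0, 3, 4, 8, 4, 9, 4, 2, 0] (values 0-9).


Input: [0, 3, 4, 8, 4, 9, 4, 2, 0]
Counts: [2, 0, 1, 1, 3, 0, 0, 0, 1, 1]

Sorted: [0, 0, 2, 3, 4, 4, 4, 8, 9]


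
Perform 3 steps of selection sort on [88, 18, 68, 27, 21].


Initial: [88, 18, 68, 27, 21]
Step 1: min=18 at 1
  Swap: [18, 88, 68, 27, 21]
Step 2: min=21 at 4
  Swap: [18, 21, 68, 27, 88]
Step 3: min=27 at 3
  Swap: [18, 21, 27, 68, 88]

After 3 steps: [18, 21, 27, 68, 88]


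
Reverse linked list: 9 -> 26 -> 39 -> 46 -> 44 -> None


Step 1: curr=9, set curr.next=prev(None) | reversed so far: 9
Step 2: curr=26, set curr.next=prev(9) | reversed so far: 26 -> 9
Step 3: curr=39, set curr.next=prev(26) | reversed so far: 39 -> 26 -> 9
Step 4: curr=46, set curr.next=prev(39) | reversed so far: 46 -> 39 -> 26 -> 9
Step 5: curr=44, set curr.next=prev(46) | reversed so far: 44 -> 46 -> 39 -> 26 -> 9

44 -> 46 -> 39 -> 26 -> 9 -> None


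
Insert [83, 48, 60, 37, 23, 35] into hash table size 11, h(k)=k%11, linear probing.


Insert 83: h=6 -> slot 6
Insert 48: h=4 -> slot 4
Insert 60: h=5 -> slot 5
Insert 37: h=4, 3 probes -> slot 7
Insert 23: h=1 -> slot 1
Insert 35: h=2 -> slot 2

Table: [None, 23, 35, None, 48, 60, 83, 37, None, None, None]


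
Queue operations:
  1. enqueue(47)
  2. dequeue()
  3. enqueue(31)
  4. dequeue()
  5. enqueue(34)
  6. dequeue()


enqueue(47) -> [47]
dequeue()->47, []
enqueue(31) -> [31]
dequeue()->31, []
enqueue(34) -> [34]
dequeue()->34, []

Final queue: []


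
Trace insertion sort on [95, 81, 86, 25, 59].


Initial: [95, 81, 86, 25, 59]
Insert 81: [81, 95, 86, 25, 59]
Insert 86: [81, 86, 95, 25, 59]
Insert 25: [25, 81, 86, 95, 59]
Insert 59: [25, 59, 81, 86, 95]

Sorted: [25, 59, 81, 86, 95]


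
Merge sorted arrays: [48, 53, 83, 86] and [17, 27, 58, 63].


Take 17 from B
Take 27 from B
Take 48 from A
Take 53 from A
Take 58 from B
Take 63 from B

Merged: [17, 27, 48, 53, 58, 63, 83, 86]


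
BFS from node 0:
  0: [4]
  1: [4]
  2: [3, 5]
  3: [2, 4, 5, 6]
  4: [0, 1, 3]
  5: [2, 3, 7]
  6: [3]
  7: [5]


Visit 0, enqueue [4]
Visit 4, enqueue [1, 3]
Visit 1, enqueue []
Visit 3, enqueue [2, 5, 6]
Visit 2, enqueue []
Visit 5, enqueue [7]
Visit 6, enqueue []
Visit 7, enqueue []

BFS order: [0, 4, 1, 3, 2, 5, 6, 7]


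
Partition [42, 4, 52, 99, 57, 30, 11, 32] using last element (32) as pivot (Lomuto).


Pivot: 32
  4 <= 32: swap -> [4, 42, 52, 99, 57, 30, 11, 32]
  30 <= 32: swap -> [4, 30, 52, 99, 57, 42, 11, 32]
  11 <= 32: swap -> [4, 30, 11, 99, 57, 42, 52, 32]
Place pivot at 3: [4, 30, 11, 32, 57, 42, 52, 99]

Partitioned: [4, 30, 11, 32, 57, 42, 52, 99]


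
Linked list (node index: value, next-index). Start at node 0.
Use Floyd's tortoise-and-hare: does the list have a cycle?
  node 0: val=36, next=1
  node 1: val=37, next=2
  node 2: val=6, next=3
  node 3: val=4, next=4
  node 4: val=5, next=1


Floyd's tortoise (slow, +1) and hare (fast, +2):
  init: slow=0, fast=0
  step 1: slow=1, fast=2
  step 2: slow=2, fast=4
  step 3: slow=3, fast=2
  step 4: slow=4, fast=4
  slow == fast at node 4: cycle detected

Cycle: yes


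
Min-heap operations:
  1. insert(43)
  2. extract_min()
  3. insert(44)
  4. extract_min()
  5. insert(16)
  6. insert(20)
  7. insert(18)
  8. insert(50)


insert(43) -> [43]
extract_min()->43, []
insert(44) -> [44]
extract_min()->44, []
insert(16) -> [16]
insert(20) -> [16, 20]
insert(18) -> [16, 20, 18]
insert(50) -> [16, 20, 18, 50]

Final heap: [16, 20, 18, 50]


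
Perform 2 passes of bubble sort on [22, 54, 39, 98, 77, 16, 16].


Initial: [22, 54, 39, 98, 77, 16, 16]
Pass 1: [22, 39, 54, 77, 16, 16, 98] (4 swaps)
Pass 2: [22, 39, 54, 16, 16, 77, 98] (2 swaps)

After 2 passes: [22, 39, 54, 16, 16, 77, 98]


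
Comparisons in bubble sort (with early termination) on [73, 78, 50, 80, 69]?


Algorithm: bubble sort (with early termination)
Input: [73, 78, 50, 80, 69]
Sorted: [50, 69, 73, 78, 80]

10


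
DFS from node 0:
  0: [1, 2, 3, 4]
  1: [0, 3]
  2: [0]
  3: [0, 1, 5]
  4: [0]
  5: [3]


Visit 0, push [4, 3, 2, 1]
Visit 1, push [3]
Visit 3, push [5]
Visit 5, push []
Visit 2, push []
Visit 4, push []

DFS order: [0, 1, 3, 5, 2, 4]


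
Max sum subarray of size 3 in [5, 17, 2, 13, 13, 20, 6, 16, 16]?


[0:3]: 24
[1:4]: 32
[2:5]: 28
[3:6]: 46
[4:7]: 39
[5:8]: 42
[6:9]: 38

Max: 46 at [3:6]


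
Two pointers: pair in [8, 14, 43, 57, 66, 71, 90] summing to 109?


lo=0(8)+hi=6(90)=98
lo=1(14)+hi=6(90)=104
lo=2(43)+hi=6(90)=133
lo=2(43)+hi=5(71)=114
lo=2(43)+hi=4(66)=109

Yes: 43+66=109


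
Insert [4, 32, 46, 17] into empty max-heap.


Insert 4: [4]
Insert 32: [32, 4]
Insert 46: [46, 4, 32]
Insert 17: [46, 17, 32, 4]

Final heap: [46, 17, 32, 4]


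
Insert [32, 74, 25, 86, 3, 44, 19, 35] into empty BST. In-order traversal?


Insert 32: root
Insert 74: R from 32
Insert 25: L from 32
Insert 86: R from 32 -> R from 74
Insert 3: L from 32 -> L from 25
Insert 44: R from 32 -> L from 74
Insert 19: L from 32 -> L from 25 -> R from 3
Insert 35: R from 32 -> L from 74 -> L from 44

In-order: [3, 19, 25, 32, 35, 44, 74, 86]


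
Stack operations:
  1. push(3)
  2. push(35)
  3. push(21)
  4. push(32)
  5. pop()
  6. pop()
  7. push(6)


push(3) -> [3]
push(35) -> [3, 35]
push(21) -> [3, 35, 21]
push(32) -> [3, 35, 21, 32]
pop()->32, [3, 35, 21]
pop()->21, [3, 35]
push(6) -> [3, 35, 6]

Final stack: [3, 35, 6]


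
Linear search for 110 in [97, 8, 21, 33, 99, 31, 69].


i=0: 97!=110
i=1: 8!=110
i=2: 21!=110
i=3: 33!=110
i=4: 99!=110
i=5: 31!=110
i=6: 69!=110

Not found, 7 comps


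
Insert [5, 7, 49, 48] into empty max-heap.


Insert 5: [5]
Insert 7: [7, 5]
Insert 49: [49, 5, 7]
Insert 48: [49, 48, 7, 5]

Final heap: [49, 48, 7, 5]


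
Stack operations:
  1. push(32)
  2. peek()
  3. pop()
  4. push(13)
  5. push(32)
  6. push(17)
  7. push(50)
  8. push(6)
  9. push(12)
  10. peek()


push(32) -> [32]
peek()->32
pop()->32, []
push(13) -> [13]
push(32) -> [13, 32]
push(17) -> [13, 32, 17]
push(50) -> [13, 32, 17, 50]
push(6) -> [13, 32, 17, 50, 6]
push(12) -> [13, 32, 17, 50, 6, 12]
peek()->12

Final stack: [13, 32, 17, 50, 6, 12]


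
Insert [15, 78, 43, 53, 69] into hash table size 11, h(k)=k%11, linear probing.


Insert 15: h=4 -> slot 4
Insert 78: h=1 -> slot 1
Insert 43: h=10 -> slot 10
Insert 53: h=9 -> slot 9
Insert 69: h=3 -> slot 3

Table: [None, 78, None, 69, 15, None, None, None, None, 53, 43]


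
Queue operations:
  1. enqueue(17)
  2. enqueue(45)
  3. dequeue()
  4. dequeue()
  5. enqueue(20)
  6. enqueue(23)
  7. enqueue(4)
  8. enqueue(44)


enqueue(17) -> [17]
enqueue(45) -> [17, 45]
dequeue()->17, [45]
dequeue()->45, []
enqueue(20) -> [20]
enqueue(23) -> [20, 23]
enqueue(4) -> [20, 23, 4]
enqueue(44) -> [20, 23, 4, 44]

Final queue: [20, 23, 4, 44]


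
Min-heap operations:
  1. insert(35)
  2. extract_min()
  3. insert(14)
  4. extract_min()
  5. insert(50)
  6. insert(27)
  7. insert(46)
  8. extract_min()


insert(35) -> [35]
extract_min()->35, []
insert(14) -> [14]
extract_min()->14, []
insert(50) -> [50]
insert(27) -> [27, 50]
insert(46) -> [27, 50, 46]
extract_min()->27, [46, 50]

Final heap: [46, 50]


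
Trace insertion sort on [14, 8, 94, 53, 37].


Initial: [14, 8, 94, 53, 37]
Insert 8: [8, 14, 94, 53, 37]
Insert 94: [8, 14, 94, 53, 37]
Insert 53: [8, 14, 53, 94, 37]
Insert 37: [8, 14, 37, 53, 94]

Sorted: [8, 14, 37, 53, 94]


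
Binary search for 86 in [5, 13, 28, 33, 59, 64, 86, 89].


Step 1: lo=0, hi=7, mid=3, val=33
Step 2: lo=4, hi=7, mid=5, val=64
Step 3: lo=6, hi=7, mid=6, val=86

Found at index 6


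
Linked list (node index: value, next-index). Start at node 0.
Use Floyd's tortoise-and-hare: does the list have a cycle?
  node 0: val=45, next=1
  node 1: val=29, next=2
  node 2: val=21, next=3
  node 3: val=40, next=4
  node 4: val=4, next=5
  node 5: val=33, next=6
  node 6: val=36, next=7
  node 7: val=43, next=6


Floyd's tortoise (slow, +1) and hare (fast, +2):
  init: slow=0, fast=0
  step 1: slow=1, fast=2
  step 2: slow=2, fast=4
  step 3: slow=3, fast=6
  step 4: slow=4, fast=6
  step 5: slow=5, fast=6
  step 6: slow=6, fast=6
  slow == fast at node 6: cycle detected

Cycle: yes


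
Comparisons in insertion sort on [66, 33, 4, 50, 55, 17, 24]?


Algorithm: insertion sort
Input: [66, 33, 4, 50, 55, 17, 24]
Sorted: [4, 17, 24, 33, 50, 55, 66]

17


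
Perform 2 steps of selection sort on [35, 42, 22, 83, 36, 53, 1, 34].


Initial: [35, 42, 22, 83, 36, 53, 1, 34]
Step 1: min=1 at 6
  Swap: [1, 42, 22, 83, 36, 53, 35, 34]
Step 2: min=22 at 2
  Swap: [1, 22, 42, 83, 36, 53, 35, 34]

After 2 steps: [1, 22, 42, 83, 36, 53, 35, 34]


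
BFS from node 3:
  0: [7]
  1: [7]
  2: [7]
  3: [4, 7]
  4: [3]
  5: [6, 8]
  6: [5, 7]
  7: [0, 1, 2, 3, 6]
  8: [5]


Visit 3, enqueue [4, 7]
Visit 4, enqueue []
Visit 7, enqueue [0, 1, 2, 6]
Visit 0, enqueue []
Visit 1, enqueue []
Visit 2, enqueue []
Visit 6, enqueue [5]
Visit 5, enqueue [8]
Visit 8, enqueue []

BFS order: [3, 4, 7, 0, 1, 2, 6, 5, 8]


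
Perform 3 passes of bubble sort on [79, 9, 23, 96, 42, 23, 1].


Initial: [79, 9, 23, 96, 42, 23, 1]
Pass 1: [9, 23, 79, 42, 23, 1, 96] (5 swaps)
Pass 2: [9, 23, 42, 23, 1, 79, 96] (3 swaps)
Pass 3: [9, 23, 23, 1, 42, 79, 96] (2 swaps)

After 3 passes: [9, 23, 23, 1, 42, 79, 96]


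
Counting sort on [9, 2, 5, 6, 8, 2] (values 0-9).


Input: [9, 2, 5, 6, 8, 2]
Counts: [0, 0, 2, 0, 0, 1, 1, 0, 1, 1]

Sorted: [2, 2, 5, 6, 8, 9]


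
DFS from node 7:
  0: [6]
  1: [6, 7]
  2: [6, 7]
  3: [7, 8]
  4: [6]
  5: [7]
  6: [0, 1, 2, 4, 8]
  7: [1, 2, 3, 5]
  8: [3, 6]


Visit 7, push [5, 3, 2, 1]
Visit 1, push [6]
Visit 6, push [8, 4, 2, 0]
Visit 0, push []
Visit 2, push []
Visit 4, push []
Visit 8, push [3]
Visit 3, push []
Visit 5, push []

DFS order: [7, 1, 6, 0, 2, 4, 8, 3, 5]


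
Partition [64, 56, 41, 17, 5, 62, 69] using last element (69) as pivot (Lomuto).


Pivot: 69
  64 <= 69: advance i (no swap)
  56 <= 69: advance i (no swap)
  41 <= 69: advance i (no swap)
  17 <= 69: advance i (no swap)
  5 <= 69: advance i (no swap)
  62 <= 69: advance i (no swap)
Place pivot at 6: [64, 56, 41, 17, 5, 62, 69]

Partitioned: [64, 56, 41, 17, 5, 62, 69]


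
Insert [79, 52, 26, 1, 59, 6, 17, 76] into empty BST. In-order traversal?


Insert 79: root
Insert 52: L from 79
Insert 26: L from 79 -> L from 52
Insert 1: L from 79 -> L from 52 -> L from 26
Insert 59: L from 79 -> R from 52
Insert 6: L from 79 -> L from 52 -> L from 26 -> R from 1
Insert 17: L from 79 -> L from 52 -> L from 26 -> R from 1 -> R from 6
Insert 76: L from 79 -> R from 52 -> R from 59

In-order: [1, 6, 17, 26, 52, 59, 76, 79]


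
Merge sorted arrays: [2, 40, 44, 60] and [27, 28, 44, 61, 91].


Take 2 from A
Take 27 from B
Take 28 from B
Take 40 from A
Take 44 from A
Take 44 from B
Take 60 from A

Merged: [2, 27, 28, 40, 44, 44, 60, 61, 91]


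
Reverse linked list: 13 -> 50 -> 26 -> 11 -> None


Step 1: curr=13, set curr.next=prev(None) | reversed so far: 13
Step 2: curr=50, set curr.next=prev(13) | reversed so far: 50 -> 13
Step 3: curr=26, set curr.next=prev(50) | reversed so far: 26 -> 50 -> 13
Step 4: curr=11, set curr.next=prev(26) | reversed so far: 11 -> 26 -> 50 -> 13

11 -> 26 -> 50 -> 13 -> None


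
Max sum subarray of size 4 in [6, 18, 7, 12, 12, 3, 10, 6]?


[0:4]: 43
[1:5]: 49
[2:6]: 34
[3:7]: 37
[4:8]: 31

Max: 49 at [1:5]


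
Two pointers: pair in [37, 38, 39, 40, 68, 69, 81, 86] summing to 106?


lo=0(37)+hi=7(86)=123
lo=0(37)+hi=6(81)=118
lo=0(37)+hi=5(69)=106

Yes: 37+69=106


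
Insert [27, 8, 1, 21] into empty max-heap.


Insert 27: [27]
Insert 8: [27, 8]
Insert 1: [27, 8, 1]
Insert 21: [27, 21, 1, 8]

Final heap: [27, 21, 1, 8]


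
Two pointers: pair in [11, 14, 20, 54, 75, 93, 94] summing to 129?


lo=0(11)+hi=6(94)=105
lo=1(14)+hi=6(94)=108
lo=2(20)+hi=6(94)=114
lo=3(54)+hi=6(94)=148
lo=3(54)+hi=5(93)=147
lo=3(54)+hi=4(75)=129

Yes: 54+75=129


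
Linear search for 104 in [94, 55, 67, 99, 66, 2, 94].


i=0: 94!=104
i=1: 55!=104
i=2: 67!=104
i=3: 99!=104
i=4: 66!=104
i=5: 2!=104
i=6: 94!=104

Not found, 7 comps


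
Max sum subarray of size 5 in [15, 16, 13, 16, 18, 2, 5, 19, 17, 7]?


[0:5]: 78
[1:6]: 65
[2:7]: 54
[3:8]: 60
[4:9]: 61
[5:10]: 50

Max: 78 at [0:5]


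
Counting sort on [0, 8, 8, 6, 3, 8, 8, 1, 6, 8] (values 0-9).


Input: [0, 8, 8, 6, 3, 8, 8, 1, 6, 8]
Counts: [1, 1, 0, 1, 0, 0, 2, 0, 5, 0]

Sorted: [0, 1, 3, 6, 6, 8, 8, 8, 8, 8]


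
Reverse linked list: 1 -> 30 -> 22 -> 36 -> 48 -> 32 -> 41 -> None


Step 1: curr=1, set curr.next=prev(None) | reversed so far: 1
Step 2: curr=30, set curr.next=prev(1) | reversed so far: 30 -> 1
Step 3: curr=22, set curr.next=prev(30) | reversed so far: 22 -> 30 -> 1
Step 4: curr=36, set curr.next=prev(22) | reversed so far: 36 -> 22 -> 30 -> 1
Step 5: curr=48, set curr.next=prev(36) | reversed so far: 48 -> 36 -> 22 -> 30 -> 1
Step 6: curr=32, set curr.next=prev(48) | reversed so far: 32 -> 48 -> 36 -> 22 -> 30 -> 1
Step 7: curr=41, set curr.next=prev(32) | reversed so far: 41 -> 32 -> 48 -> 36 -> 22 -> 30 -> 1

41 -> 32 -> 48 -> 36 -> 22 -> 30 -> 1 -> None


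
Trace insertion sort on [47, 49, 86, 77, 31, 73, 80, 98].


Initial: [47, 49, 86, 77, 31, 73, 80, 98]
Insert 49: [47, 49, 86, 77, 31, 73, 80, 98]
Insert 86: [47, 49, 86, 77, 31, 73, 80, 98]
Insert 77: [47, 49, 77, 86, 31, 73, 80, 98]
Insert 31: [31, 47, 49, 77, 86, 73, 80, 98]
Insert 73: [31, 47, 49, 73, 77, 86, 80, 98]
Insert 80: [31, 47, 49, 73, 77, 80, 86, 98]
Insert 98: [31, 47, 49, 73, 77, 80, 86, 98]

Sorted: [31, 47, 49, 73, 77, 80, 86, 98]


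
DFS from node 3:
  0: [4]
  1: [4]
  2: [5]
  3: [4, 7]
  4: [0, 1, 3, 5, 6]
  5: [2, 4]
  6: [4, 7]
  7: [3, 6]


Visit 3, push [7, 4]
Visit 4, push [6, 5, 1, 0]
Visit 0, push []
Visit 1, push []
Visit 5, push [2]
Visit 2, push []
Visit 6, push [7]
Visit 7, push []

DFS order: [3, 4, 0, 1, 5, 2, 6, 7]


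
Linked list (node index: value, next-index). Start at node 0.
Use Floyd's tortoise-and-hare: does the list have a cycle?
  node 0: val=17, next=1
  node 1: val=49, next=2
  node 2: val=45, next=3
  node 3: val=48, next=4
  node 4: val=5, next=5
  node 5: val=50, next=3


Floyd's tortoise (slow, +1) and hare (fast, +2):
  init: slow=0, fast=0
  step 1: slow=1, fast=2
  step 2: slow=2, fast=4
  step 3: slow=3, fast=3
  slow == fast at node 3: cycle detected

Cycle: yes


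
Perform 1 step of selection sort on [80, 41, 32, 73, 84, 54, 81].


Initial: [80, 41, 32, 73, 84, 54, 81]
Step 1: min=32 at 2
  Swap: [32, 41, 80, 73, 84, 54, 81]

After 1 step: [32, 41, 80, 73, 84, 54, 81]


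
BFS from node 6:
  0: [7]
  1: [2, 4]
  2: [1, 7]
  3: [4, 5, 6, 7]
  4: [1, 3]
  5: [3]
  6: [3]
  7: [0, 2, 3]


Visit 6, enqueue [3]
Visit 3, enqueue [4, 5, 7]
Visit 4, enqueue [1]
Visit 5, enqueue []
Visit 7, enqueue [0, 2]
Visit 1, enqueue []
Visit 0, enqueue []
Visit 2, enqueue []

BFS order: [6, 3, 4, 5, 7, 1, 0, 2]


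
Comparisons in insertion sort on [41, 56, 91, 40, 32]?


Algorithm: insertion sort
Input: [41, 56, 91, 40, 32]
Sorted: [32, 40, 41, 56, 91]

9


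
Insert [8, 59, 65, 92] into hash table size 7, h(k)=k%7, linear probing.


Insert 8: h=1 -> slot 1
Insert 59: h=3 -> slot 3
Insert 65: h=2 -> slot 2
Insert 92: h=1, 3 probes -> slot 4

Table: [None, 8, 65, 59, 92, None, None]


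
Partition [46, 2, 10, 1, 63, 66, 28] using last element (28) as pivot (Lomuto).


Pivot: 28
  2 <= 28: swap -> [2, 46, 10, 1, 63, 66, 28]
  10 <= 28: swap -> [2, 10, 46, 1, 63, 66, 28]
  1 <= 28: swap -> [2, 10, 1, 46, 63, 66, 28]
Place pivot at 3: [2, 10, 1, 28, 63, 66, 46]

Partitioned: [2, 10, 1, 28, 63, 66, 46]


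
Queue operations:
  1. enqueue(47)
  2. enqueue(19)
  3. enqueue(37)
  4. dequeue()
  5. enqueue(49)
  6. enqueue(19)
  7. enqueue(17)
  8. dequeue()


enqueue(47) -> [47]
enqueue(19) -> [47, 19]
enqueue(37) -> [47, 19, 37]
dequeue()->47, [19, 37]
enqueue(49) -> [19, 37, 49]
enqueue(19) -> [19, 37, 49, 19]
enqueue(17) -> [19, 37, 49, 19, 17]
dequeue()->19, [37, 49, 19, 17]

Final queue: [37, 49, 19, 17]


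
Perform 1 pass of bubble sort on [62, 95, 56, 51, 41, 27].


Initial: [62, 95, 56, 51, 41, 27]
Pass 1: [62, 56, 51, 41, 27, 95] (4 swaps)

After 1 pass: [62, 56, 51, 41, 27, 95]


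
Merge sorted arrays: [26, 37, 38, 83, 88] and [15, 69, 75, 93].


Take 15 from B
Take 26 from A
Take 37 from A
Take 38 from A
Take 69 from B
Take 75 from B
Take 83 from A
Take 88 from A

Merged: [15, 26, 37, 38, 69, 75, 83, 88, 93]


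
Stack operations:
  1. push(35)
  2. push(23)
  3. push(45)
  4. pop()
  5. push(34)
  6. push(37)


push(35) -> [35]
push(23) -> [35, 23]
push(45) -> [35, 23, 45]
pop()->45, [35, 23]
push(34) -> [35, 23, 34]
push(37) -> [35, 23, 34, 37]

Final stack: [35, 23, 34, 37]


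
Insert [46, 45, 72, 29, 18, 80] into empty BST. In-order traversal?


Insert 46: root
Insert 45: L from 46
Insert 72: R from 46
Insert 29: L from 46 -> L from 45
Insert 18: L from 46 -> L from 45 -> L from 29
Insert 80: R from 46 -> R from 72

In-order: [18, 29, 45, 46, 72, 80]


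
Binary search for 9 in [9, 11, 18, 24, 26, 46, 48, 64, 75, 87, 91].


Step 1: lo=0, hi=10, mid=5, val=46
Step 2: lo=0, hi=4, mid=2, val=18
Step 3: lo=0, hi=1, mid=0, val=9

Found at index 0


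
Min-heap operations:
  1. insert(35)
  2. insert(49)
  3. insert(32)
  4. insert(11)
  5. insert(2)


insert(35) -> [35]
insert(49) -> [35, 49]
insert(32) -> [32, 49, 35]
insert(11) -> [11, 32, 35, 49]
insert(2) -> [2, 11, 35, 49, 32]

Final heap: [2, 11, 35, 49, 32]


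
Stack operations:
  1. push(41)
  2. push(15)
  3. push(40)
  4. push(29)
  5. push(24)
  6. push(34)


push(41) -> [41]
push(15) -> [41, 15]
push(40) -> [41, 15, 40]
push(29) -> [41, 15, 40, 29]
push(24) -> [41, 15, 40, 29, 24]
push(34) -> [41, 15, 40, 29, 24, 34]

Final stack: [41, 15, 40, 29, 24, 34]


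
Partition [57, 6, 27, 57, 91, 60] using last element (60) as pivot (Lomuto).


Pivot: 60
  57 <= 60: advance i (no swap)
  6 <= 60: advance i (no swap)
  27 <= 60: advance i (no swap)
  57 <= 60: advance i (no swap)
Place pivot at 4: [57, 6, 27, 57, 60, 91]

Partitioned: [57, 6, 27, 57, 60, 91]


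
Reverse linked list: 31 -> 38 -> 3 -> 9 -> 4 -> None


Step 1: curr=31, set curr.next=prev(None) | reversed so far: 31
Step 2: curr=38, set curr.next=prev(31) | reversed so far: 38 -> 31
Step 3: curr=3, set curr.next=prev(38) | reversed so far: 3 -> 38 -> 31
Step 4: curr=9, set curr.next=prev(3) | reversed so far: 9 -> 3 -> 38 -> 31
Step 5: curr=4, set curr.next=prev(9) | reversed so far: 4 -> 9 -> 3 -> 38 -> 31

4 -> 9 -> 3 -> 38 -> 31 -> None


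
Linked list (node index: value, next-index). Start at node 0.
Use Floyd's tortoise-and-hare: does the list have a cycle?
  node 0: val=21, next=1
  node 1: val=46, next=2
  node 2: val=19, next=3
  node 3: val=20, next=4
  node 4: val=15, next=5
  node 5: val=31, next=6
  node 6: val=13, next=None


Floyd's tortoise (slow, +1) and hare (fast, +2):
  init: slow=0, fast=0
  step 1: slow=1, fast=2
  step 2: slow=2, fast=4
  step 3: slow=3, fast=6
  step 4: fast -> None, no cycle

Cycle: no


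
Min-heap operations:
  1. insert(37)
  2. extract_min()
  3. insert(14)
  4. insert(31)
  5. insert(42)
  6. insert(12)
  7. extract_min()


insert(37) -> [37]
extract_min()->37, []
insert(14) -> [14]
insert(31) -> [14, 31]
insert(42) -> [14, 31, 42]
insert(12) -> [12, 14, 42, 31]
extract_min()->12, [14, 31, 42]

Final heap: [14, 31, 42]


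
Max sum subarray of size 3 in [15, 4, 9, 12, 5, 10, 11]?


[0:3]: 28
[1:4]: 25
[2:5]: 26
[3:6]: 27
[4:7]: 26

Max: 28 at [0:3]


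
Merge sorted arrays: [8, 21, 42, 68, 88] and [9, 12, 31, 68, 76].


Take 8 from A
Take 9 from B
Take 12 from B
Take 21 from A
Take 31 from B
Take 42 from A
Take 68 from A
Take 68 from B
Take 76 from B

Merged: [8, 9, 12, 21, 31, 42, 68, 68, 76, 88]


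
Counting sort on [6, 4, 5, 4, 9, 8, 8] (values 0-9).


Input: [6, 4, 5, 4, 9, 8, 8]
Counts: [0, 0, 0, 0, 2, 1, 1, 0, 2, 1]

Sorted: [4, 4, 5, 6, 8, 8, 9]


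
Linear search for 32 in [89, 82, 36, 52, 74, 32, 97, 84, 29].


i=0: 89!=32
i=1: 82!=32
i=2: 36!=32
i=3: 52!=32
i=4: 74!=32
i=5: 32==32 found!

Found at 5, 6 comps


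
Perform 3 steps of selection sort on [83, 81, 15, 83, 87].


Initial: [83, 81, 15, 83, 87]
Step 1: min=15 at 2
  Swap: [15, 81, 83, 83, 87]
Step 2: min=81 at 1
  Swap: [15, 81, 83, 83, 87]
Step 3: min=83 at 2
  Swap: [15, 81, 83, 83, 87]

After 3 steps: [15, 81, 83, 83, 87]


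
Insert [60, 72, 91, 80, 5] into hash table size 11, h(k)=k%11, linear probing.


Insert 60: h=5 -> slot 5
Insert 72: h=6 -> slot 6
Insert 91: h=3 -> slot 3
Insert 80: h=3, 1 probes -> slot 4
Insert 5: h=5, 2 probes -> slot 7

Table: [None, None, None, 91, 80, 60, 72, 5, None, None, None]


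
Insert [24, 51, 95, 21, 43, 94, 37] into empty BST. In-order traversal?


Insert 24: root
Insert 51: R from 24
Insert 95: R from 24 -> R from 51
Insert 21: L from 24
Insert 43: R from 24 -> L from 51
Insert 94: R from 24 -> R from 51 -> L from 95
Insert 37: R from 24 -> L from 51 -> L from 43

In-order: [21, 24, 37, 43, 51, 94, 95]


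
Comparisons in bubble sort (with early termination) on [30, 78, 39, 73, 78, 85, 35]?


Algorithm: bubble sort (with early termination)
Input: [30, 78, 39, 73, 78, 85, 35]
Sorted: [30, 35, 39, 73, 78, 78, 85]

21


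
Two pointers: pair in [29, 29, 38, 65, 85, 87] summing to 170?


lo=0(29)+hi=5(87)=116
lo=1(29)+hi=5(87)=116
lo=2(38)+hi=5(87)=125
lo=3(65)+hi=5(87)=152
lo=4(85)+hi=5(87)=172

No pair found


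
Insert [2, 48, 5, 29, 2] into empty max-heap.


Insert 2: [2]
Insert 48: [48, 2]
Insert 5: [48, 2, 5]
Insert 29: [48, 29, 5, 2]
Insert 2: [48, 29, 5, 2, 2]

Final heap: [48, 29, 5, 2, 2]


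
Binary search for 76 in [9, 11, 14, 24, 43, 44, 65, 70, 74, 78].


Step 1: lo=0, hi=9, mid=4, val=43
Step 2: lo=5, hi=9, mid=7, val=70
Step 3: lo=8, hi=9, mid=8, val=74
Step 4: lo=9, hi=9, mid=9, val=78

Not found


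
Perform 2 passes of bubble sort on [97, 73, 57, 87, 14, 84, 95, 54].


Initial: [97, 73, 57, 87, 14, 84, 95, 54]
Pass 1: [73, 57, 87, 14, 84, 95, 54, 97] (7 swaps)
Pass 2: [57, 73, 14, 84, 87, 54, 95, 97] (4 swaps)

After 2 passes: [57, 73, 14, 84, 87, 54, 95, 97]


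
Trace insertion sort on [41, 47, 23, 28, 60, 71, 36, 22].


Initial: [41, 47, 23, 28, 60, 71, 36, 22]
Insert 47: [41, 47, 23, 28, 60, 71, 36, 22]
Insert 23: [23, 41, 47, 28, 60, 71, 36, 22]
Insert 28: [23, 28, 41, 47, 60, 71, 36, 22]
Insert 60: [23, 28, 41, 47, 60, 71, 36, 22]
Insert 71: [23, 28, 41, 47, 60, 71, 36, 22]
Insert 36: [23, 28, 36, 41, 47, 60, 71, 22]
Insert 22: [22, 23, 28, 36, 41, 47, 60, 71]

Sorted: [22, 23, 28, 36, 41, 47, 60, 71]


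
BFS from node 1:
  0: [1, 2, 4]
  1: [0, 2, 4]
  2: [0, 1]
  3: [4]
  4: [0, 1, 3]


Visit 1, enqueue [0, 2, 4]
Visit 0, enqueue []
Visit 2, enqueue []
Visit 4, enqueue [3]
Visit 3, enqueue []

BFS order: [1, 0, 2, 4, 3]


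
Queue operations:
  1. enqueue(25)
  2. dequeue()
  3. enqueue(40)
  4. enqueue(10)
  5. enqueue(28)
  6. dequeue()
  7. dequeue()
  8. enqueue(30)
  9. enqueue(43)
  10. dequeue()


enqueue(25) -> [25]
dequeue()->25, []
enqueue(40) -> [40]
enqueue(10) -> [40, 10]
enqueue(28) -> [40, 10, 28]
dequeue()->40, [10, 28]
dequeue()->10, [28]
enqueue(30) -> [28, 30]
enqueue(43) -> [28, 30, 43]
dequeue()->28, [30, 43]

Final queue: [30, 43]


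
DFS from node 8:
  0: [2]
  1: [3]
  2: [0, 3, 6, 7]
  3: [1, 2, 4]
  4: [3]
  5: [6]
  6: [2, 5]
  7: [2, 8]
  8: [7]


Visit 8, push [7]
Visit 7, push [2]
Visit 2, push [6, 3, 0]
Visit 0, push []
Visit 3, push [4, 1]
Visit 1, push []
Visit 4, push []
Visit 6, push [5]
Visit 5, push []

DFS order: [8, 7, 2, 0, 3, 1, 4, 6, 5]


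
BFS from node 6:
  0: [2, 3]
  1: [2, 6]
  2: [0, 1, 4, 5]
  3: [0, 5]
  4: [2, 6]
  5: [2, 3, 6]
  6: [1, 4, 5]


Visit 6, enqueue [1, 4, 5]
Visit 1, enqueue [2]
Visit 4, enqueue []
Visit 5, enqueue [3]
Visit 2, enqueue [0]
Visit 3, enqueue []
Visit 0, enqueue []

BFS order: [6, 1, 4, 5, 2, 3, 0]
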